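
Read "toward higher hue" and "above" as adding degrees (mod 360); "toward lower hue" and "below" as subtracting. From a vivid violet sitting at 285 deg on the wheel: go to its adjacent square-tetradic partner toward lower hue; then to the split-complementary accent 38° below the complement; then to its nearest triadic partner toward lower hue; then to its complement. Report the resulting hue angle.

−90° (square ↓): 285 − 90 = 195°
+142° (split-comp 38° ↓): 195 + 142 = 337°
−120° (triadic ↓): 337 − 120 = 217°
+180° (complement): 217 + 180 = 397 → 397 − 360 = 37°

37°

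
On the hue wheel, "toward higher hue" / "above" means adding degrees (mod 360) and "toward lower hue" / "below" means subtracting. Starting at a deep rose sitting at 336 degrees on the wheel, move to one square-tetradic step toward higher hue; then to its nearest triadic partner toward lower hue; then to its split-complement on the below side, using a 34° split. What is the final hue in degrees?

92°

+90° (square ↑): 336 + 90 = 426 → 426 − 360 = 66°
−120° (triadic ↓): 66 − 120 = -54 → -54 + 360 = 306°
+146° (split-comp 34° ↓): 306 + 146 = 452 → 452 − 360 = 92°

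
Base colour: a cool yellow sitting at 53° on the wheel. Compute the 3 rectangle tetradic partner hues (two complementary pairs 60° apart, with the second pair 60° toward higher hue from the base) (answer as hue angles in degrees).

113°, 233° and 293°

A rectangular tetradic uses two complementary pairs 60° apart: offsets 0°, 60°, 180°, 240°.
53 + 60 = 113°
53 + 180 = 233°
53 + 240 = 293°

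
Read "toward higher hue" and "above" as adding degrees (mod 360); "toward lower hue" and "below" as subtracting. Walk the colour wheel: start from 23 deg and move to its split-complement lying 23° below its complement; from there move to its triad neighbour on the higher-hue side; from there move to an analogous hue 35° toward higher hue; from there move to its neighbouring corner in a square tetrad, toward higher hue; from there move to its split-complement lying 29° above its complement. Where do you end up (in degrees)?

274°

23 + 157 = 180°   (split-comp 23° ↓)
180 + 120 = 300°   (triadic ↑)
300 + 35 = 335°   (analog 35° ↑)
335 + 90 = 425 → 425 − 360 = 65°   (square ↑)
65 + 209 = 274°   (split-comp 29° ↑)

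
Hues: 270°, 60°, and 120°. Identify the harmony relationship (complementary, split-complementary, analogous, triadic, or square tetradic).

Sort the hues: 60°, 120°, 270°.
Successive gaps around the wheel: 60°, 150°, 150°.
Two 150° gaps and one 60° gap — a base hue opposite a pair of accents 30° either side of its complement — is the split-complementary pattern.

split-complementary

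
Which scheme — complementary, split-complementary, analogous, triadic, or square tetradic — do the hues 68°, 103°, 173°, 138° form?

analogous

Sort the hues: 68°, 103°, 138°, 173°.
Successive gaps around the wheel: 35°, 35°, 35°, 255°.
A run of hues at equal small steps (35°) with one large closing gap is an analogous group.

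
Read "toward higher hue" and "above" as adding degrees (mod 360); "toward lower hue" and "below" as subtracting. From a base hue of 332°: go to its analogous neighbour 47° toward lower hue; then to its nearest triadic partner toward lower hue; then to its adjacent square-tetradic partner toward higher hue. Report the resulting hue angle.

analog 47° ↓ −47°: 332 − 47 = 285°
triadic ↓ −120°: 285 − 120 = 165°
square ↑ +90°: 165 + 90 = 255°

255°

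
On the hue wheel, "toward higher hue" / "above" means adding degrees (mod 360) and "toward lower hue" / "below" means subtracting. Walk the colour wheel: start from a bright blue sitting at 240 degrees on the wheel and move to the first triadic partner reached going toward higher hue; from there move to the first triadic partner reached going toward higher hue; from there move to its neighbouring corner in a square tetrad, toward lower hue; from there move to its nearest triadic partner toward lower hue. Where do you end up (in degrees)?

+120° (triadic ↑): 240 + 120 = 360 → 360 − 360 = 0°
+120° (triadic ↑): 0 + 120 = 120°
−90° (square ↓): 120 − 90 = 30°
−120° (triadic ↓): 30 − 120 = -90 → -90 + 360 = 270°

270°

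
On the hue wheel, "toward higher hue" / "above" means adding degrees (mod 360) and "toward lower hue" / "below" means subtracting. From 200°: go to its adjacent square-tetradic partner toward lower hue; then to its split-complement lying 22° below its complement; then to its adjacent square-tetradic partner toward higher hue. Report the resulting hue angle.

358°

200 − 90 = 110°   (square ↓)
110 + 158 = 268°   (split-comp 22° ↓)
268 + 90 = 358°   (square ↑)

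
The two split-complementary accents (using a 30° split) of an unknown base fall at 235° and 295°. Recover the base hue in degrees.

The accents sit 30° either side of the complement, so the complement is their short-arc midpoint on the wheel.
Short-arc midpoint of 235° and 295°: 265°.
Base is 180° from the complement: 265 − 180 = 85°

85°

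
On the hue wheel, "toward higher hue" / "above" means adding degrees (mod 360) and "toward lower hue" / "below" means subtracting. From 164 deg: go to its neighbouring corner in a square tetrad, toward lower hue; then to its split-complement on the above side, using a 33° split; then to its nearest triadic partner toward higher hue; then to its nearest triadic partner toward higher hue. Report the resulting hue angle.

167°

square ↓ −90°: 164 − 90 = 74°
split-comp 33° ↑ +213°: 74 + 213 = 287°
triadic ↑ +120°: 287 + 120 = 407 → 407 − 360 = 47°
triadic ↑ +120°: 47 + 120 = 167°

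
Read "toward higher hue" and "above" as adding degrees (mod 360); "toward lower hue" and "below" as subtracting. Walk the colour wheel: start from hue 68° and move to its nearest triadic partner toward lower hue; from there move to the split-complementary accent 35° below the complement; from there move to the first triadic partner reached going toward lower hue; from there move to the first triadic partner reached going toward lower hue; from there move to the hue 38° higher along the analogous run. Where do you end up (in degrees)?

251°

68 − 120 = -52 → -52 + 360 = 308°   (triadic ↓)
308 + 145 = 453 → 453 − 360 = 93°   (split-comp 35° ↓)
93 − 120 = -27 → -27 + 360 = 333°   (triadic ↓)
333 − 120 = 213°   (triadic ↓)
213 + 38 = 251°   (analog 38° ↑)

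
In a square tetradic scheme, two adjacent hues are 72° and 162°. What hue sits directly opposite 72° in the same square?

252°

A square tetradic scheme places four hues 90° apart; opposite corners are 180° apart.
72 + 180 = 252°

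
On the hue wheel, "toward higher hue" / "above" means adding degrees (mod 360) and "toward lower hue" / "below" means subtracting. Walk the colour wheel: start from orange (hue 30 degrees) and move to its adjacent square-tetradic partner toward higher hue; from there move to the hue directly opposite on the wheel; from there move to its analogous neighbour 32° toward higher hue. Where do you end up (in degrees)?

332°

30 + 90 = 120°   (square ↑)
120 + 180 = 300°   (complement)
300 + 32 = 332°   (analog 32° ↑)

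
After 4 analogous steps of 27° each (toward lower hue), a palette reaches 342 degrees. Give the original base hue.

4 steps of 27° (toward lower hue) give a net shift of −108°.
Start = end − shift: 342 + 108 = 450 → 450 − 360 = 90°

90°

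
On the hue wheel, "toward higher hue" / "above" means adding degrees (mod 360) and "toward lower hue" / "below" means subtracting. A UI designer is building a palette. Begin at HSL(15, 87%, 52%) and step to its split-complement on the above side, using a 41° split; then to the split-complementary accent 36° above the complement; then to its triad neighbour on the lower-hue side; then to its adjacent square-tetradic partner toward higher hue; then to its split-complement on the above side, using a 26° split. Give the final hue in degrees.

268°

15 + 221 = 236°   (split-comp 41° ↑)
236 + 216 = 452 → 452 − 360 = 92°   (split-comp 36° ↑)
92 − 120 = -28 → -28 + 360 = 332°   (triadic ↓)
332 + 90 = 422 → 422 − 360 = 62°   (square ↑)
62 + 206 = 268°   (split-comp 26° ↑)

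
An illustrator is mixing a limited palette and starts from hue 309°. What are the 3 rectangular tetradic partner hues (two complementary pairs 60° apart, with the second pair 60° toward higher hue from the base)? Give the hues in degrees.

9°, 129°, and 189°

A rectangular tetradic uses two complementary pairs 60° apart: offsets 0°, 60°, 180°, 240°.
309 + 60 = 369 → 369 − 360 = 9°
309 + 180 = 489 → 489 − 360 = 129°
309 + 240 = 549 → 549 − 360 = 189°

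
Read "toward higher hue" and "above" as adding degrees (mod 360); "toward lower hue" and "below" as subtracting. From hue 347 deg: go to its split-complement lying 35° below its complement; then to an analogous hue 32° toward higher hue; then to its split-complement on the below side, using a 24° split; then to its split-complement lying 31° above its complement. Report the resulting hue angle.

+145° (split-comp 35° ↓): 347 + 145 = 492 → 492 − 360 = 132°
+32° (analog 32° ↑): 132 + 32 = 164°
+156° (split-comp 24° ↓): 164 + 156 = 320°
+211° (split-comp 31° ↑): 320 + 211 = 531 → 531 − 360 = 171°

171°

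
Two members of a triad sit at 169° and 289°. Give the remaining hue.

49°

A triad spaces three hues 120° apart.
The full set is {49°, 169°, 289°}.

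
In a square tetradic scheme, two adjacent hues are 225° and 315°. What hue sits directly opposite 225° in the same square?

A square tetradic scheme places four hues 90° apart; opposite corners are 180° apart.
225 + 180 = 405 → 405 − 360 = 45°

45°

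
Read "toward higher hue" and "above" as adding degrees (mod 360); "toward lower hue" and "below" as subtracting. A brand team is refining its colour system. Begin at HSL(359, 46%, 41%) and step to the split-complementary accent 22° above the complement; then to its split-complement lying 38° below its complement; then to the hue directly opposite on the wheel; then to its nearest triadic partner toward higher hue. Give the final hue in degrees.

split-comp 22° ↑ +202°: 359 + 202 = 561 → 561 − 360 = 201°
split-comp 38° ↓ +142°: 201 + 142 = 343°
complement +180°: 343 + 180 = 523 → 523 − 360 = 163°
triadic ↑ +120°: 163 + 120 = 283°

283°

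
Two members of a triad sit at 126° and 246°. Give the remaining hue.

6°

A triad spaces three hues 120° apart.
The full set is {6°, 126°, 246°}.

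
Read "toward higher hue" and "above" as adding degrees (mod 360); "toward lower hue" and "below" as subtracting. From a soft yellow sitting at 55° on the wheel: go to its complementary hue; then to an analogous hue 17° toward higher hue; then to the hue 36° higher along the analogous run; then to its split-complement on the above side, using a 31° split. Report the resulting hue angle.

55 + 180 = 235°   (complement)
235 + 17 = 252°   (analog 17° ↑)
252 + 36 = 288°   (analog 36° ↑)
288 + 211 = 499 → 499 − 360 = 139°   (split-comp 31° ↑)

139°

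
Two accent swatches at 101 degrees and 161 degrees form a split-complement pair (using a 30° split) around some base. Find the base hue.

The accents sit 30° either side of the complement, so the complement is their short-arc midpoint on the wheel.
Short-arc midpoint of 101° and 161°: 131°.
Base is 180° from the complement: 131 − 180 = -49 → -49 + 360 = 311°

311°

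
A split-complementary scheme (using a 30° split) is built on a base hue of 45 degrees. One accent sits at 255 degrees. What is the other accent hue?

195°

Split-complementary hues sit 30° either side of the complement.
Complement of the base 45°: 45 + 180 = 225°
The given accent 255° is 30° one side of 225°; the other accent sits 30° the other side: 225 − 30 = 195°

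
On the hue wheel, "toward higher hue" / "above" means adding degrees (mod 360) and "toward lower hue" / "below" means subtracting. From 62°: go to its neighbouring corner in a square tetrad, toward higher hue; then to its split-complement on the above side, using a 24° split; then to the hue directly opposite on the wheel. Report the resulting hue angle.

62 + 90 = 152°   (square ↑)
152 + 204 = 356°   (split-comp 24° ↑)
356 + 180 = 536 → 536 − 360 = 176°   (complement)

176°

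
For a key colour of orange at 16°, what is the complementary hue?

196°

The complement sits 180° across the wheel.
16 + 180 = 196°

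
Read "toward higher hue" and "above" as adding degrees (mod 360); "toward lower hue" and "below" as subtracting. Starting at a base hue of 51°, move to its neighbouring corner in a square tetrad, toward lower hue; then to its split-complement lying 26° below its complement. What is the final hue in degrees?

115°

−90° (square ↓): 51 − 90 = -39 → -39 + 360 = 321°
+154° (split-comp 26° ↓): 321 + 154 = 475 → 475 − 360 = 115°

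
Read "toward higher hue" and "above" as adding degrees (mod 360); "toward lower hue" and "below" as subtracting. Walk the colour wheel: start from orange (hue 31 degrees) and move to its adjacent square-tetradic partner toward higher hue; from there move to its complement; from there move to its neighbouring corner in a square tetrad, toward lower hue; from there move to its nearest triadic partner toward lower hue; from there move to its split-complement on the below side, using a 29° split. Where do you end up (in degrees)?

31 + 90 = 121°   (square ↑)
121 + 180 = 301°   (complement)
301 − 90 = 211°   (square ↓)
211 − 120 = 91°   (triadic ↓)
91 + 151 = 242°   (split-comp 29° ↓)

242°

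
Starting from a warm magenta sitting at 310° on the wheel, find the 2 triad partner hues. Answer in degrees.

A triad places three hues 120° apart.
310 + 120 = 430 → 430 − 360 = 70°
310 + 240 = 550 → 550 − 360 = 190°

70° and 190°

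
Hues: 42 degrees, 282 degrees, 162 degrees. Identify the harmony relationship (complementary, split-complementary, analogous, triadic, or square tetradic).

triadic

Sort the hues: 42°, 162°, 282°.
Successive gaps around the wheel: 120°, 120°, 120°.
Three hues equally spaced 120° apart form a triad.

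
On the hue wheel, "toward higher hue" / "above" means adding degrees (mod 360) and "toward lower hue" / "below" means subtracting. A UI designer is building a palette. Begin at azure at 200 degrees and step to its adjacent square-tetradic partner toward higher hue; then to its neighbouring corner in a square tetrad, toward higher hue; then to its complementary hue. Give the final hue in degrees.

square ↑ +90°: 200 + 90 = 290°
square ↑ +90°: 290 + 90 = 380 → 380 − 360 = 20°
complement +180°: 20 + 180 = 200°

200°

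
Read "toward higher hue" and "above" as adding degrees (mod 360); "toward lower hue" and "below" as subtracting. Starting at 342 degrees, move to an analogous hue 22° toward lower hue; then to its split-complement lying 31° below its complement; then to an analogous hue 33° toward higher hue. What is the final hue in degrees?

analog 22° ↓ −22°: 342 − 22 = 320°
split-comp 31° ↓ +149°: 320 + 149 = 469 → 469 − 360 = 109°
analog 33° ↑ +33°: 109 + 33 = 142°

142°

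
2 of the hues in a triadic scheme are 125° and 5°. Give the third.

245°

A triad places three hues 120° apart.
The full set through 5° is {5°, 125°, 245°}.
Given {5°, 125°}, the missing hue is 245°.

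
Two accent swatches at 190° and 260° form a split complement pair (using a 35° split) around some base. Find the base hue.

The accents sit 35° either side of the complement, so the complement is their short-arc midpoint on the wheel.
Short-arc midpoint of 190° and 260°: 225°.
Base is 180° from the complement: 225 − 180 = 45°

45°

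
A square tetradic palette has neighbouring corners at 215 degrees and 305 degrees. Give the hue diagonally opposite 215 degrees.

A square tetradic scheme places four hues 90° apart; opposite corners are 180° apart.
215 + 180 = 395 → 395 − 360 = 35°

35°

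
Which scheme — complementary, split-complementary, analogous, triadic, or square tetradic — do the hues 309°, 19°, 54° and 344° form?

Sort the hues: 19°, 54°, 309°, 344°.
Successive gaps around the wheel: 35°, 255°, 35°, 35°.
A run of hues at equal small steps (35°) with one large closing gap is an analogous group.

analogous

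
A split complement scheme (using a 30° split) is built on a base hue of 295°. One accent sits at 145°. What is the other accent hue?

Split-complementary hues sit 30° either side of the complement.
Complement of the base 295°: 295 + 180 = 475 → 475 − 360 = 115°
The given accent 145° is 30° one side of 115°; the other accent sits 30° the other side: 115 − 30 = 85°

85°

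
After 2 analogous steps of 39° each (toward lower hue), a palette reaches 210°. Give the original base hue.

2 steps of 39° (toward lower hue) give a net shift of −78°.
Start = end − shift: 210 + 78 = 288°

288°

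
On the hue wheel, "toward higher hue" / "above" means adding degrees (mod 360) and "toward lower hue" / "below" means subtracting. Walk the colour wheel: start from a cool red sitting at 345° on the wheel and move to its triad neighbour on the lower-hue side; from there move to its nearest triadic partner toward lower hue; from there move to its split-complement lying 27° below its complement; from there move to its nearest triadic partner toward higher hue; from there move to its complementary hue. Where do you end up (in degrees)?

198°

triadic ↓ −120°: 345 − 120 = 225°
triadic ↓ −120°: 225 − 120 = 105°
split-comp 27° ↓ +153°: 105 + 153 = 258°
triadic ↑ +120°: 258 + 120 = 378 → 378 − 360 = 18°
complement +180°: 18 + 180 = 198°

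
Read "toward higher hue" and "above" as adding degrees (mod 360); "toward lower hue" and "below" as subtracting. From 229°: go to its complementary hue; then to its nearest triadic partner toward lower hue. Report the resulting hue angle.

289°

+180° (complement): 229 + 180 = 409 → 409 − 360 = 49°
−120° (triadic ↓): 49 − 120 = -71 → -71 + 360 = 289°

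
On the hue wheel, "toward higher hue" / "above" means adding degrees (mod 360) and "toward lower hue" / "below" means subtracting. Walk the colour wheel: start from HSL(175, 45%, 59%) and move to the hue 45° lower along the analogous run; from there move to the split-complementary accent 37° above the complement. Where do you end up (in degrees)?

175 − 45 = 130°   (analog 45° ↓)
130 + 217 = 347°   (split-comp 37° ↑)

347°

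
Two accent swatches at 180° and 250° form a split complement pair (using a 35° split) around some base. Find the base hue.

The accents sit 35° either side of the complement, so the complement is their short-arc midpoint on the wheel.
Short-arc midpoint of 180° and 250°: 215°.
Base is 180° from the complement: 215 − 180 = 35°

35°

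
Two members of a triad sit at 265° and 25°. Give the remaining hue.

A triad spaces three hues 120° apart.
The full set is {25°, 145°, 265°}.

145°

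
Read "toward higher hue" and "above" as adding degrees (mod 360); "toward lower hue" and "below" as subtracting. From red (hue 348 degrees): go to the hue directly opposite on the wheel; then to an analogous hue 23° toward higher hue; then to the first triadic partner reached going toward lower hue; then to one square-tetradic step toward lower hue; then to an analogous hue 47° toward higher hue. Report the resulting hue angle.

28°

348 + 180 = 528 → 528 − 360 = 168°   (complement)
168 + 23 = 191°   (analog 23° ↑)
191 − 120 = 71°   (triadic ↓)
71 − 90 = -19 → -19 + 360 = 341°   (square ↓)
341 + 47 = 388 → 388 − 360 = 28°   (analog 47° ↑)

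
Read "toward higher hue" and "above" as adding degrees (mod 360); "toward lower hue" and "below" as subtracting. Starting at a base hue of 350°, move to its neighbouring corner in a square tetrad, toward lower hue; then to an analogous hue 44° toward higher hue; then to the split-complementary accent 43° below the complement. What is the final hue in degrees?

81°

square ↓ −90°: 350 − 90 = 260°
analog 44° ↑ +44°: 260 + 44 = 304°
split-comp 43° ↓ +137°: 304 + 137 = 441 → 441 − 360 = 81°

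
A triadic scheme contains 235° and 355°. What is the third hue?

A triad spaces three hues 120° apart.
The full set is {115°, 235°, 355°}.

115°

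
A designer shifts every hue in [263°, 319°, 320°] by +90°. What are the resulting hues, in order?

263 + 90 = 353°
319 + 90 = 409 → 409 − 360 = 49°
320 + 90 = 410 → 410 − 360 = 50°

353°, 49°, 50°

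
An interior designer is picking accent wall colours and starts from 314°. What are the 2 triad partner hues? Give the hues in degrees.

A triad places three hues 120° apart.
314 + 120 = 434 → 434 − 360 = 74°
314 + 240 = 554 → 554 − 360 = 194°

74° and 194°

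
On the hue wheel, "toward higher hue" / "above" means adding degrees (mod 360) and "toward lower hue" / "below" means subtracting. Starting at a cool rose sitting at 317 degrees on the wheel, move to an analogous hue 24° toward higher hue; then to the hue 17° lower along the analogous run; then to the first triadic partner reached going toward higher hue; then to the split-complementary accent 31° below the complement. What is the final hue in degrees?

317 + 24 = 341°   (analog 24° ↑)
341 − 17 = 324°   (analog 17° ↓)
324 + 120 = 444 → 444 − 360 = 84°   (triadic ↑)
84 + 149 = 233°   (split-comp 31° ↓)

233°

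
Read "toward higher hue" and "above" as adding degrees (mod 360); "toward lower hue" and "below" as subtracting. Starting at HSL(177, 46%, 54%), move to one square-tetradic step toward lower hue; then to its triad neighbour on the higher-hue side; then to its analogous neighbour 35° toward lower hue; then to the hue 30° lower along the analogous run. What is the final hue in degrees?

142°

177 − 90 = 87°   (square ↓)
87 + 120 = 207°   (triadic ↑)
207 − 35 = 172°   (analog 35° ↓)
172 − 30 = 142°   (analog 30° ↓)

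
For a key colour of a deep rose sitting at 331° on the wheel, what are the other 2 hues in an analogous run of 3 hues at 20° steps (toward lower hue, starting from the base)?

311° and 291°

Analogous hues sit every 20° along the wheel.
331 − 20 = 311°
331 − 40 = 291°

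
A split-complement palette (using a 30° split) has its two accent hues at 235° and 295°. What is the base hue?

85°

The accents sit 30° either side of the complement, so the complement is their short-arc midpoint on the wheel.
Short-arc midpoint of 235° and 295°: 265°.
Base is 180° from the complement: 265 − 180 = 85°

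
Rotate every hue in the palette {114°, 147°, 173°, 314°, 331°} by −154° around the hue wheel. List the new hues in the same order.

114 − 154 = -40 → -40 + 360 = 320°
147 − 154 = -7 → -7 + 360 = 353°
173 − 154 = 19°
314 − 154 = 160°
331 − 154 = 177°

320°, 353°, 19°, 160°, 177°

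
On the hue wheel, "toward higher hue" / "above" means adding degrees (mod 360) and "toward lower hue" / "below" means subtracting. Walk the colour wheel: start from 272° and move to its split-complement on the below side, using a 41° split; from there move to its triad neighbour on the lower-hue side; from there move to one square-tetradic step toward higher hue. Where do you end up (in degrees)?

split-comp 41° ↓ +139°: 272 + 139 = 411 → 411 − 360 = 51°
triadic ↓ −120°: 51 − 120 = -69 → -69 + 360 = 291°
square ↑ +90°: 291 + 90 = 381 → 381 − 360 = 21°

21°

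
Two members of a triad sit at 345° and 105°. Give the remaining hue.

A triad spaces three hues 120° apart.
The full set is {105°, 225°, 345°}.

225°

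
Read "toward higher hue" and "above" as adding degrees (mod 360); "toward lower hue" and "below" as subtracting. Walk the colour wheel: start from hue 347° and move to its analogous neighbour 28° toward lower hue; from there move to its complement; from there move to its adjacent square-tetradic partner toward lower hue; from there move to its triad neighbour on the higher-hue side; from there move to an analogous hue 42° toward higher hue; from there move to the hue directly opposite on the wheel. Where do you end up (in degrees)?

−28° (analog 28° ↓): 347 − 28 = 319°
+180° (complement): 319 + 180 = 499 → 499 − 360 = 139°
−90° (square ↓): 139 − 90 = 49°
+120° (triadic ↑): 49 + 120 = 169°
+42° (analog 42° ↑): 169 + 42 = 211°
+180° (complement): 211 + 180 = 391 → 391 − 360 = 31°

31°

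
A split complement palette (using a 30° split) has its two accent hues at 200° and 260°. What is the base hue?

The accents sit 30° either side of the complement, so the complement is their short-arc midpoint on the wheel.
Short-arc midpoint of 200° and 260°: 230°.
Base is 180° from the complement: 230 − 180 = 50°

50°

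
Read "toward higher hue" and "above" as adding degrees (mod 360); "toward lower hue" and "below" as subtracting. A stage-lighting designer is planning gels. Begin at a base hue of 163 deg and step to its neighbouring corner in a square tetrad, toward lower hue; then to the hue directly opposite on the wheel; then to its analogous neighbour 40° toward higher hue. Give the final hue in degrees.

293°

square ↓ −90°: 163 − 90 = 73°
complement +180°: 73 + 180 = 253°
analog 40° ↑ +40°: 253 + 40 = 293°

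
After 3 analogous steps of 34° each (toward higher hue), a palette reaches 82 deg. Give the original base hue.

340°

3 steps of 34° (toward higher hue) give a net shift of +102°.
Start = end − shift: 82 − 102 = -20 → -20 + 360 = 340°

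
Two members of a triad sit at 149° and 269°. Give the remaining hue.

29°

A triad spaces three hues 120° apart.
The full set is {29°, 149°, 269°}.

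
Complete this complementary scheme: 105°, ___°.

The complement sits 180° across the wheel.
The full set through 105° is {105°, 285°}.
Given {105°}, the missing hue is 285°.

285°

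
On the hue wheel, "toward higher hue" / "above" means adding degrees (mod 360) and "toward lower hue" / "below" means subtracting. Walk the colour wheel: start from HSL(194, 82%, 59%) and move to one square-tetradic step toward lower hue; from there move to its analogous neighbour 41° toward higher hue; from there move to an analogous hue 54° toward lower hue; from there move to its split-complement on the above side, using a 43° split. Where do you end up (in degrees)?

314°

194 − 90 = 104°   (square ↓)
104 + 41 = 145°   (analog 41° ↑)
145 − 54 = 91°   (analog 54° ↓)
91 + 223 = 314°   (split-comp 43° ↑)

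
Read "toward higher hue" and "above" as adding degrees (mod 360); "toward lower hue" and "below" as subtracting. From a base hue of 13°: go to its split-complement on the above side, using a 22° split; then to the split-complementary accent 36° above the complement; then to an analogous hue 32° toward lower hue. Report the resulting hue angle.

39°

+202° (split-comp 22° ↑): 13 + 202 = 215°
+216° (split-comp 36° ↑): 215 + 216 = 431 → 431 − 360 = 71°
−32° (analog 32° ↓): 71 − 32 = 39°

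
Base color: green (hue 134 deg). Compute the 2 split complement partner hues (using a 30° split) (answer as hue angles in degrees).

284° and 344°

Split-complementary hues sit 30° either side of the complement.
Complement of 134 deg: 134 + 180 = 314°
314 − 30 = 284°
314 + 30 = 344°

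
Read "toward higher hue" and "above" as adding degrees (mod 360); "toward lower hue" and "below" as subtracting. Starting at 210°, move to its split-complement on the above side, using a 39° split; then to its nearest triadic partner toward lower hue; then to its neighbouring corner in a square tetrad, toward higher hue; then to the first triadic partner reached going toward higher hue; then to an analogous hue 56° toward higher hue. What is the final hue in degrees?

+219° (split-comp 39° ↑): 210 + 219 = 429 → 429 − 360 = 69°
−120° (triadic ↓): 69 − 120 = -51 → -51 + 360 = 309°
+90° (square ↑): 309 + 90 = 399 → 399 − 360 = 39°
+120° (triadic ↑): 39 + 120 = 159°
+56° (analog 56° ↑): 159 + 56 = 215°

215°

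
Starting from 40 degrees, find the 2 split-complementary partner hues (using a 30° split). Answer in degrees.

Split-complementary hues sit 30° either side of the complement.
Complement of 40 degrees: 40 + 180 = 220°
220 − 30 = 190°
220 + 30 = 250°

190° and 250°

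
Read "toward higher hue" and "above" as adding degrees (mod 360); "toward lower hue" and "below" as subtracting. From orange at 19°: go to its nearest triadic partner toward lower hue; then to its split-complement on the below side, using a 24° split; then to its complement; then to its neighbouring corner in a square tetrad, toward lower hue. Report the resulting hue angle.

145°

19 − 120 = -101 → -101 + 360 = 259°   (triadic ↓)
259 + 156 = 415 → 415 − 360 = 55°   (split-comp 24° ↓)
55 + 180 = 235°   (complement)
235 − 90 = 145°   (square ↓)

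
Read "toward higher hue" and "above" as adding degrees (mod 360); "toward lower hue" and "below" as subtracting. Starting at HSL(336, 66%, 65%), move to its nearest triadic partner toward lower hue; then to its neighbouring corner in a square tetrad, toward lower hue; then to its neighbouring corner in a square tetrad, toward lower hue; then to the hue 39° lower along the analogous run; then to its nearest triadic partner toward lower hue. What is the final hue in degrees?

237°

336 − 120 = 216°   (triadic ↓)
216 − 90 = 126°   (square ↓)
126 − 90 = 36°   (square ↓)
36 − 39 = -3 → -3 + 360 = 357°   (analog 39° ↓)
357 − 120 = 237°   (triadic ↓)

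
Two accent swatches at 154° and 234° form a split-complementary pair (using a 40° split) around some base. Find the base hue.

The accents sit 40° either side of the complement, so the complement is their short-arc midpoint on the wheel.
Short-arc midpoint of 154° and 234°: 194°.
Base is 180° from the complement: 194 − 180 = 14°

14°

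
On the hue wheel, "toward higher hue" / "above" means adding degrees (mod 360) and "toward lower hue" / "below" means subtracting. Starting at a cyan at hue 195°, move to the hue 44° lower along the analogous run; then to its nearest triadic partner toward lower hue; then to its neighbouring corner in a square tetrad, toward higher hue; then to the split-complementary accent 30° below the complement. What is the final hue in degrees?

analog 44° ↓ −44°: 195 − 44 = 151°
triadic ↓ −120°: 151 − 120 = 31°
square ↑ +90°: 31 + 90 = 121°
split-comp 30° ↓ +150°: 121 + 150 = 271°

271°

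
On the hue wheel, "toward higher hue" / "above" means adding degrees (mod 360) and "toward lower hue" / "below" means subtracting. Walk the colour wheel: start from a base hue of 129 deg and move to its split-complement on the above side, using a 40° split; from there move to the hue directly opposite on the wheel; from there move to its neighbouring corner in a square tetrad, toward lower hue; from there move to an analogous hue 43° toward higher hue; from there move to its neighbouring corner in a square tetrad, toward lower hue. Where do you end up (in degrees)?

+220° (split-comp 40° ↑): 129 + 220 = 349°
+180° (complement): 349 + 180 = 529 → 529 − 360 = 169°
−90° (square ↓): 169 − 90 = 79°
+43° (analog 43° ↑): 79 + 43 = 122°
−90° (square ↓): 122 − 90 = 32°

32°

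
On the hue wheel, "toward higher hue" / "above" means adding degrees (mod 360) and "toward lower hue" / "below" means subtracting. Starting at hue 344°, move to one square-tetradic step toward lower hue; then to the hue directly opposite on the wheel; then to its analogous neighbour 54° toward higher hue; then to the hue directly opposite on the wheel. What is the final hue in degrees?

−90° (square ↓): 344 − 90 = 254°
+180° (complement): 254 + 180 = 434 → 434 − 360 = 74°
+54° (analog 54° ↑): 74 + 54 = 128°
+180° (complement): 128 + 180 = 308°

308°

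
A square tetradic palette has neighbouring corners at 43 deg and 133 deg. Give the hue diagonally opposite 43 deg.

A square tetradic scheme places four hues 90° apart; opposite corners are 180° apart.
43 + 180 = 223°

223°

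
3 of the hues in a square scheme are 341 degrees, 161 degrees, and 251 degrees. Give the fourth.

71°

A square tetradic scheme places four hues every 90°.
The full set through 161° is {71°, 161°, 251°, 341°}.
Given {161°, 251°, 341°}, the missing hue is 71°.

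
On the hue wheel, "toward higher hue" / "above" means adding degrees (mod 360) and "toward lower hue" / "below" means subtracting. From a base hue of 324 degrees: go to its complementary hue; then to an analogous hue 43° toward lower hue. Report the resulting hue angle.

+180° (complement): 324 + 180 = 504 → 504 − 360 = 144°
−43° (analog 43° ↓): 144 − 43 = 101°

101°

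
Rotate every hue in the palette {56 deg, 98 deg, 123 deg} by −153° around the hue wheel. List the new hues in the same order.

56 − 153 = -97 → -97 + 360 = 263°
98 − 153 = -55 → -55 + 360 = 305°
123 − 153 = -30 → -30 + 360 = 330°

263°, 305°, 330°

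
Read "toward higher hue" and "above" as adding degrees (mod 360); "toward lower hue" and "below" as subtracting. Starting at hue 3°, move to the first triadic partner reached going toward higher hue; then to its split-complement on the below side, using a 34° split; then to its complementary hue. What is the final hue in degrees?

+120° (triadic ↑): 3 + 120 = 123°
+146° (split-comp 34° ↓): 123 + 146 = 269°
+180° (complement): 269 + 180 = 449 → 449 − 360 = 89°

89°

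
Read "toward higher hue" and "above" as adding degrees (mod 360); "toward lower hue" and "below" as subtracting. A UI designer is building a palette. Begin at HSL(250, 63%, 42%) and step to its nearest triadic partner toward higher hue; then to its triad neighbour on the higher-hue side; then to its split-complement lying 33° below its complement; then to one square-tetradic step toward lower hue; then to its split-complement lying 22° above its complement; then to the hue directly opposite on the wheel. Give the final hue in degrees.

250 + 120 = 370 → 370 − 360 = 10°   (triadic ↑)
10 + 120 = 130°   (triadic ↑)
130 + 147 = 277°   (split-comp 33° ↓)
277 − 90 = 187°   (square ↓)
187 + 202 = 389 → 389 − 360 = 29°   (split-comp 22° ↑)
29 + 180 = 209°   (complement)

209°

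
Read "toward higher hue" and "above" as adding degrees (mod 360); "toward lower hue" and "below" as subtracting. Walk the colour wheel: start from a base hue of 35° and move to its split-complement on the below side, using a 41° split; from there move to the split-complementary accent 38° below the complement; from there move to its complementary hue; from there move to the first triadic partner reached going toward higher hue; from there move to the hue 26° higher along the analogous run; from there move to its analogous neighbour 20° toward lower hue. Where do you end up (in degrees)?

262°

split-comp 41° ↓ +139°: 35 + 139 = 174°
split-comp 38° ↓ +142°: 174 + 142 = 316°
complement +180°: 316 + 180 = 496 → 496 − 360 = 136°
triadic ↑ +120°: 136 + 120 = 256°
analog 26° ↑ +26°: 256 + 26 = 282°
analog 20° ↓ −20°: 282 − 20 = 262°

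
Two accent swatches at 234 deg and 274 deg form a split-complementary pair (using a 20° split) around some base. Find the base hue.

The accents sit 20° either side of the complement, so the complement is their short-arc midpoint on the wheel.
Short-arc midpoint of 234° and 274°: 254°.
Base is 180° from the complement: 254 − 180 = 74°

74°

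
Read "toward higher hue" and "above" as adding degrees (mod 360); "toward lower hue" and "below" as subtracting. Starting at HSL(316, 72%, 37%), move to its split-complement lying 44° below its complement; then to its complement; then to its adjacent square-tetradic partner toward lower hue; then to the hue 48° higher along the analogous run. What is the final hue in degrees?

230°

316 + 136 = 452 → 452 − 360 = 92°   (split-comp 44° ↓)
92 + 180 = 272°   (complement)
272 − 90 = 182°   (square ↓)
182 + 48 = 230°   (analog 48° ↑)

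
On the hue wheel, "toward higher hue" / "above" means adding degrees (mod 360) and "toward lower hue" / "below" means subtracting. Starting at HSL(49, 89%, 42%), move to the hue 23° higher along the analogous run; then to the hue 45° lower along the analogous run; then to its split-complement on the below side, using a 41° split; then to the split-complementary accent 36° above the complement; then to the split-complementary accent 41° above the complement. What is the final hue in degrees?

243°

49 + 23 = 72°   (analog 23° ↑)
72 − 45 = 27°   (analog 45° ↓)
27 + 139 = 166°   (split-comp 41° ↓)
166 + 216 = 382 → 382 − 360 = 22°   (split-comp 36° ↑)
22 + 221 = 243°   (split-comp 41° ↑)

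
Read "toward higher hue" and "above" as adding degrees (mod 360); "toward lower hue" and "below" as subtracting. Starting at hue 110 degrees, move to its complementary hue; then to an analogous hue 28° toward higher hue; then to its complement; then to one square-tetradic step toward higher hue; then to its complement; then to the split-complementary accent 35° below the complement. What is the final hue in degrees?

193°

110 + 180 = 290°   (complement)
290 + 28 = 318°   (analog 28° ↑)
318 + 180 = 498 → 498 − 360 = 138°   (complement)
138 + 90 = 228°   (square ↑)
228 + 180 = 408 → 408 − 360 = 48°   (complement)
48 + 145 = 193°   (split-comp 35° ↓)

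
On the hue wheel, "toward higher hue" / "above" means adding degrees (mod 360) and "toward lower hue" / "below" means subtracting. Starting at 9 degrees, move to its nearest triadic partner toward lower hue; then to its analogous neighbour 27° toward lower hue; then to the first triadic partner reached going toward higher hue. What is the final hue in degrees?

342°

triadic ↓ −120°: 9 − 120 = -111 → -111 + 360 = 249°
analog 27° ↓ −27°: 249 − 27 = 222°
triadic ↑ +120°: 222 + 120 = 342°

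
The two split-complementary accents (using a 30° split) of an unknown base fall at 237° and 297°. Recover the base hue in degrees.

87°

The accents sit 30° either side of the complement, so the complement is their short-arc midpoint on the wheel.
Short-arc midpoint of 237° and 297°: 267°.
Base is 180° from the complement: 267 − 180 = 87°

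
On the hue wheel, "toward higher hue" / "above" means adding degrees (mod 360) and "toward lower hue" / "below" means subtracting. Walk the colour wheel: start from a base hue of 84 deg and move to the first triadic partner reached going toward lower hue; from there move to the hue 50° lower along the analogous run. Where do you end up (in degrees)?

274°

−120° (triadic ↓): 84 − 120 = -36 → -36 + 360 = 324°
−50° (analog 50° ↓): 324 − 50 = 274°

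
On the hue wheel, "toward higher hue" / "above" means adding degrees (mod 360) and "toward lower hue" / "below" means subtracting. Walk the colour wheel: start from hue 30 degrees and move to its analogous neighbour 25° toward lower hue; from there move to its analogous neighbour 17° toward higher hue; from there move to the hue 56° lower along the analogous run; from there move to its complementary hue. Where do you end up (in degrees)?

analog 25° ↓ −25°: 30 − 25 = 5°
analog 17° ↑ +17°: 5 + 17 = 22°
analog 56° ↓ −56°: 22 − 56 = -34 → -34 + 360 = 326°
complement +180°: 326 + 180 = 506 → 506 − 360 = 146°

146°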